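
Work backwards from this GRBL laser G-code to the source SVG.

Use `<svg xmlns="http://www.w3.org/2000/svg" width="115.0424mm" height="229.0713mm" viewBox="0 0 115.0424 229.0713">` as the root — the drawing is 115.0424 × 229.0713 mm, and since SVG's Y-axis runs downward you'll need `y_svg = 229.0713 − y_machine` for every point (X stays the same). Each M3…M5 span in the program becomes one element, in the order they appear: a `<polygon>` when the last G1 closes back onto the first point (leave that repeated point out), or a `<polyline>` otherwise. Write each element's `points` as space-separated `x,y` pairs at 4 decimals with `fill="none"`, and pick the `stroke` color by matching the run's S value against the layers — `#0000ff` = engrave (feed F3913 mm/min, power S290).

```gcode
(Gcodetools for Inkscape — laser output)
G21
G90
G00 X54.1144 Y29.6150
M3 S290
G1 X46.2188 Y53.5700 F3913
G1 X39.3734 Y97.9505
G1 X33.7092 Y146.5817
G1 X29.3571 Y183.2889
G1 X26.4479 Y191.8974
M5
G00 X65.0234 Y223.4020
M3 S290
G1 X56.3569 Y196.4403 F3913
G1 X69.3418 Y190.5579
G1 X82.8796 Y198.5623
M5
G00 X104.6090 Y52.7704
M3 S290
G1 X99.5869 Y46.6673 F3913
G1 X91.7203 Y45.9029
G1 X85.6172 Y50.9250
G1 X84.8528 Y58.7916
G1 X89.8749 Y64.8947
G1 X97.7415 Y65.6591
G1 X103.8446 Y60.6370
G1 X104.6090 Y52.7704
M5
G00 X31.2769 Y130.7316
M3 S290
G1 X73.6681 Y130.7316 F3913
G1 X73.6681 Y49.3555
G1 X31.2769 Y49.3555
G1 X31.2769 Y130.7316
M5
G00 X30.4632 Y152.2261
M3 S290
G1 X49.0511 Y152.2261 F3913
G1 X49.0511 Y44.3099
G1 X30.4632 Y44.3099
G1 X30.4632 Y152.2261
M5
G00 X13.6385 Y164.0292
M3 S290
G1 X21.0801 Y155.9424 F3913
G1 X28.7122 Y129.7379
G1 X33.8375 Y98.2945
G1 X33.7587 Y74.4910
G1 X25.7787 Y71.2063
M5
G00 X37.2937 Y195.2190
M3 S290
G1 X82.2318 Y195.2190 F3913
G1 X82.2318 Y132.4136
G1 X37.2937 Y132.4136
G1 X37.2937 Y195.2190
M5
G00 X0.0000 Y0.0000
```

y_svg = 229.0713 − y_m. Every run uses S290, so all elements get stroke `#0000ff` (engrave).

[1] open run; points: 54.1144,199.4563 46.2188,175.5013 39.3734,131.1208 33.7092,82.4896 29.3571,45.7824 26.4479,37.1739

[2] open run; points: 65.0234,5.6693 56.3569,32.6310 69.3418,38.5134 82.8796,30.5090

[3] closed run; points: 104.6090,176.3009 99.5869,182.4040 91.7203,183.1684 85.6172,178.1463 84.8528,170.2797 89.8749,164.1766 97.7415,163.4122 103.8446,168.4343

[4] closed run; points: 31.2769,98.3397 73.6681,98.3397 73.6681,179.7158 31.2769,179.7158

[5] closed run; points: 30.4632,76.8452 49.0511,76.8452 49.0511,184.7614 30.4632,184.7614

[6] open run; points: 13.6385,65.0421 21.0801,73.1289 28.7122,99.3334 33.8375,130.7768 33.7587,154.5803 25.7787,157.8650

[7] closed run; points: 37.2937,33.8523 82.2318,33.8523 82.2318,96.6577 37.2937,96.6577

<svg xmlns="http://www.w3.org/2000/svg" width="115.0424mm" height="229.0713mm" viewBox="0 0 115.0424 229.0713">
  <polyline points="54.1144,199.4563 46.2188,175.5013 39.3734,131.1208 33.7092,82.4896 29.3571,45.7824 26.4479,37.1739" fill="none" stroke="#0000ff"/>
  <polyline points="65.0234,5.6693 56.3569,32.6310 69.3418,38.5134 82.8796,30.5090" fill="none" stroke="#0000ff"/>
  <polygon points="104.6090,176.3009 99.5869,182.4040 91.7203,183.1684 85.6172,178.1463 84.8528,170.2797 89.8749,164.1766 97.7415,163.4122 103.8446,168.4343" fill="none" stroke="#0000ff"/>
  <polygon points="31.2769,98.3397 73.6681,98.3397 73.6681,179.7158 31.2769,179.7158" fill="none" stroke="#0000ff"/>
  <polygon points="30.4632,76.8452 49.0511,76.8452 49.0511,184.7614 30.4632,184.7614" fill="none" stroke="#0000ff"/>
  <polyline points="13.6385,65.0421 21.0801,73.1289 28.7122,99.3334 33.8375,130.7768 33.7587,154.5803 25.7787,157.8650" fill="none" stroke="#0000ff"/>
  <polygon points="37.2937,33.8523 82.2318,33.8523 82.2318,96.6577 37.2937,96.6577" fill="none" stroke="#0000ff"/>
</svg>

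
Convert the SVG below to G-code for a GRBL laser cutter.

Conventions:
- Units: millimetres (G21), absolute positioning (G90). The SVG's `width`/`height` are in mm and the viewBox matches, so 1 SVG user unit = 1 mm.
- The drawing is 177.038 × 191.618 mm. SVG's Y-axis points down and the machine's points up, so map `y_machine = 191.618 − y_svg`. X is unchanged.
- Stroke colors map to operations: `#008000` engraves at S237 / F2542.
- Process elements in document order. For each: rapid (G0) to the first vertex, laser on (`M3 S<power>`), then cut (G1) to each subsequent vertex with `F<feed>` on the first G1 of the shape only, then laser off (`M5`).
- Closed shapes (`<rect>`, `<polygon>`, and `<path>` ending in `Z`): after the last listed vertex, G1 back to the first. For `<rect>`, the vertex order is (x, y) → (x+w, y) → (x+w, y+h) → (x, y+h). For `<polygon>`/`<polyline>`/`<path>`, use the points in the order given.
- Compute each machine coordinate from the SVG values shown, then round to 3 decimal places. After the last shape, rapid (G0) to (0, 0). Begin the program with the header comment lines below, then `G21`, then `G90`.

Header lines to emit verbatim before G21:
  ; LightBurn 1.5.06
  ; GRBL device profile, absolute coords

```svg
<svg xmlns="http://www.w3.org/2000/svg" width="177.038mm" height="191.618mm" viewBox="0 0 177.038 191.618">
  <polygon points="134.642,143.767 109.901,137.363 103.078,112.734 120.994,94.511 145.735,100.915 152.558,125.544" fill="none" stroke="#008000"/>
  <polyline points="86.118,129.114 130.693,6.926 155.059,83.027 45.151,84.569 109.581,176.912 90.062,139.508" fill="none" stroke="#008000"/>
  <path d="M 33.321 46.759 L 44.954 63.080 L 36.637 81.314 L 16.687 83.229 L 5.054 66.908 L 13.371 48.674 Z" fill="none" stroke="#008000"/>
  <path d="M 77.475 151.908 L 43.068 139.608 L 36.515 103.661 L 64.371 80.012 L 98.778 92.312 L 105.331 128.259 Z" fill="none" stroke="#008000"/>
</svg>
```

viewBox `0 0 177.038 191.618` with mm width/height → 1 unit = 1 mm. Flip: y_m = 191.618 − y_svg.

**Shape 1** — `<polygon>` regular polygon, stroke `#008000` → engrave (S237, F2542). Machine vertices: (134.642,47.851) → (109.901,54.255) → (103.078,78.884) → (120.994,97.107) → (145.735,90.703) → (152.558,66.074) → (134.642,47.851). Closed: final G1 returns to the first vertex.

**Shape 2** — `<polyline>` open polyline, stroke `#008000` → engrave (S237, F2542). Machine vertices: (86.118,62.504) → (130.693,184.692) → (155.059,108.591) → (45.151,107.049) → (109.581,14.706) → (90.062,52.110). Open path.

**Shape 3** — `<path>` regular polygon, stroke `#008000` → engrave (S237, F2542). Machine vertices: (33.321,144.859) → (44.954,128.538) → (36.637,110.304) → (16.687,108.389) → (5.054,124.710) → (13.371,142.944) → (33.321,144.859). Closed: final G1 returns to the first vertex.

**Shape 4** — `<path>` regular polygon, stroke `#008000` → engrave (S237, F2542). Machine vertices: (77.475,39.710) → (43.068,52.010) → (36.515,87.957) → (64.371,111.606) → (98.778,99.306) → (105.331,63.359) → (77.475,39.710). Closed: final G1 returns to the first vertex.

; LightBurn 1.5.06
; GRBL device profile, absolute coords
G21
G90
G0 X134.642 Y47.851
M3 S237
G1 X109.901 Y54.255 F2542
G1 X103.078 Y78.884
G1 X120.994 Y97.107
G1 X145.735 Y90.703
G1 X152.558 Y66.074
G1 X134.642 Y47.851
M5
G0 X86.118 Y62.504
M3 S237
G1 X130.693 Y184.692 F2542
G1 X155.059 Y108.591
G1 X45.151 Y107.049
G1 X109.581 Y14.706
G1 X90.062 Y52.110
M5
G0 X33.321 Y144.859
M3 S237
G1 X44.954 Y128.538 F2542
G1 X36.637 Y110.304
G1 X16.687 Y108.389
G1 X5.054 Y124.710
G1 X13.371 Y142.944
G1 X33.321 Y144.859
M5
G0 X77.475 Y39.710
M3 S237
G1 X43.068 Y52.010 F2542
G1 X36.515 Y87.957
G1 X64.371 Y111.606
G1 X98.778 Y99.306
G1 X105.331 Y63.359
G1 X77.475 Y39.710
M5
G0 X0.000 Y0.000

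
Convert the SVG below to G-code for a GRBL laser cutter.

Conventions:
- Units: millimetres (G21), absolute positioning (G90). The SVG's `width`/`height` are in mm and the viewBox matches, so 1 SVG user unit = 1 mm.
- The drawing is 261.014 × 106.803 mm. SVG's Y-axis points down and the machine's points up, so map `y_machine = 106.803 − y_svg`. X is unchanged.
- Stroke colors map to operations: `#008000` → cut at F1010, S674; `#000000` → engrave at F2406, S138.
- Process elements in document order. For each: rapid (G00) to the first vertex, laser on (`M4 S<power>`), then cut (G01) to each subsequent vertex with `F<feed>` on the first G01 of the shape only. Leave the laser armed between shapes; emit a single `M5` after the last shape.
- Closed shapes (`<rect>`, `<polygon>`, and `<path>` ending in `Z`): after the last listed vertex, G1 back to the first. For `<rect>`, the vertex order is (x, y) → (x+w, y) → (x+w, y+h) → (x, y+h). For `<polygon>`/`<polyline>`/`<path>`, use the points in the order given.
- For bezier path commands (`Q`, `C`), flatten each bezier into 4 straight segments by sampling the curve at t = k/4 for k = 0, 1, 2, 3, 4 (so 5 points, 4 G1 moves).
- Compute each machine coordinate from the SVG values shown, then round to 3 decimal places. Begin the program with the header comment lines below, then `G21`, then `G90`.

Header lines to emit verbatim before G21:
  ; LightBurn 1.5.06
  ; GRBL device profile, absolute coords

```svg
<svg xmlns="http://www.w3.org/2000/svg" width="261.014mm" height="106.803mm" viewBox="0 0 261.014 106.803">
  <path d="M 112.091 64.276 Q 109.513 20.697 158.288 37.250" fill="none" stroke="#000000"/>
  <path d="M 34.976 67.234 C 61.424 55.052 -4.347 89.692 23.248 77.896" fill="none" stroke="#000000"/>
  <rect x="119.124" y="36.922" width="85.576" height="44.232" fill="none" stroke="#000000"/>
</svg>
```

1 u = 1 mm; y_m = 106.803 − y.

[1] `<path>` quadratic bezier, #000000→engrave S138 F2406: (112.091,42.527) → (114.012,60.558) → (122.351,71.073) → (137.110,74.071) → (158.288,69.553)

[2] `<path>` cubic bezier, #000000→engrave S138 F2406: (34.976,39.569) → (40.421,41.384) → (28.682,34.383) → (17.158,27.310) → (23.248,28.907)

[3] `<rect>` rectangle, #000000→engrave S138 F2406: (119.124,69.881) → (204.700,69.881) → (204.700,25.649) → (119.124,25.649) → (119.124,69.881) (closed)

; LightBurn 1.5.06
; GRBL device profile, absolute coords
G21
G90
G00 X112.091 Y42.527
M4 S138
G01 X114.012 Y60.558 F2406
G01 X122.351 Y71.073
G01 X137.110 Y74.071
G01 X158.288 Y69.553
G00 X34.976 Y39.569
M4 S138
G01 X40.421 Y41.384 F2406
G01 X28.682 Y34.383
G01 X17.158 Y27.310
G01 X23.248 Y28.907
G00 X119.124 Y69.881
M4 S138
G01 X204.700 Y69.881 F2406
G01 X204.700 Y25.649
G01 X119.124 Y25.649
G01 X119.124 Y69.881
M5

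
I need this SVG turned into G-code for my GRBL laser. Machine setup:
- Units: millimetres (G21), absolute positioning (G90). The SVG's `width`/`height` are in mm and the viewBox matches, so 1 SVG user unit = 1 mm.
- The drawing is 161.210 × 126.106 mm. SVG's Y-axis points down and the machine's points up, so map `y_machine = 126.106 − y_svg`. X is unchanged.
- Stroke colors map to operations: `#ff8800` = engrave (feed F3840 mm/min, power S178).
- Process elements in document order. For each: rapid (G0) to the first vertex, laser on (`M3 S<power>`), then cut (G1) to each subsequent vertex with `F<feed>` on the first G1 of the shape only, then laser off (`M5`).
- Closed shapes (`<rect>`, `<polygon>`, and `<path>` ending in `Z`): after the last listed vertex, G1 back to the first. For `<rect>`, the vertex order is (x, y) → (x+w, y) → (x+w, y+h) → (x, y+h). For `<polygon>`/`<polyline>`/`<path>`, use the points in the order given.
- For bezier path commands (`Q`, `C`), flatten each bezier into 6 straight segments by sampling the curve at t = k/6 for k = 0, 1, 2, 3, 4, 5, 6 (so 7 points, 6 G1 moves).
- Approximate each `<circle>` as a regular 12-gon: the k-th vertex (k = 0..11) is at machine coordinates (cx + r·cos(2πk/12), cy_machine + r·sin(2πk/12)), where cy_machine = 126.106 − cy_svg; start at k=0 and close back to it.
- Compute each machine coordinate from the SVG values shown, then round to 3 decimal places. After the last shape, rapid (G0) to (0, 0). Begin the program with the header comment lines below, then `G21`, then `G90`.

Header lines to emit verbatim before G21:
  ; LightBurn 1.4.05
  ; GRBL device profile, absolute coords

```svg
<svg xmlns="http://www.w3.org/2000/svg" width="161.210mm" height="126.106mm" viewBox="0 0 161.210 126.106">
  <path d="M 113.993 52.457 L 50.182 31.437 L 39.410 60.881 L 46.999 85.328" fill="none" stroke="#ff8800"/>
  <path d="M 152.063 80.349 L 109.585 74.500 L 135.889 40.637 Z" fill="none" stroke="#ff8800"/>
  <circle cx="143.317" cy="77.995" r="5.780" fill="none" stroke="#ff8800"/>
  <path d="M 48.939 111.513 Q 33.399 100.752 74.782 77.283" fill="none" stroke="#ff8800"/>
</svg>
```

1 u = 1 mm; y_m = 126.106 − y.

[1] `<path>` open polyline, #ff8800→engrave S178 F3840: (113.993,73.649) → (50.182,94.669) → (39.410,65.225) → (46.999,40.778)

[2] `<path>` regular polygon, #ff8800→engrave S178 F3840: (152.063,45.757) → (109.585,51.606) → (135.889,85.469) → (152.063,45.757) (closed)

[3] `<circle>` circle, #ff8800→engrave S178 F3840: (149.097,48.111) → (148.323,51.001) → (146.207,53.117) → (143.317,53.891) → (140.427,53.117) → (138.311,51.001) → (137.537,48.111) → (138.311,45.221) → (140.427,43.105) → (143.317,42.331) → (146.207,43.105) → (148.323,45.221) → (149.097,48.111) (closed)

[4] `<path>` quadratic bezier, #ff8800→engrave S178 F3840: (48.939,14.593) → (45.340,18.533) → (44.904,23.179) → (47.630,28.531) → (53.518,34.589) → (62.569,41.353) → (74.782,48.823)

; LightBurn 1.4.05
; GRBL device profile, absolute coords
G21
G90
G0 X113.993 Y73.649
M3 S178
G1 X50.182 Y94.669 F3840
G1 X39.410 Y65.225
G1 X46.999 Y40.778
M5
G0 X152.063 Y45.757
M3 S178
G1 X109.585 Y51.606 F3840
G1 X135.889 Y85.469
G1 X152.063 Y45.757
M5
G0 X149.097 Y48.111
M3 S178
G1 X148.323 Y51.001 F3840
G1 X146.207 Y53.117
G1 X143.317 Y53.891
G1 X140.427 Y53.117
G1 X138.311 Y51.001
G1 X137.537 Y48.111
G1 X138.311 Y45.221
G1 X140.427 Y43.105
G1 X143.317 Y42.331
G1 X146.207 Y43.105
G1 X148.323 Y45.221
G1 X149.097 Y48.111
M5
G0 X48.939 Y14.593
M3 S178
G1 X45.340 Y18.533 F3840
G1 X44.904 Y23.179
G1 X47.630 Y28.531
G1 X53.518 Y34.589
G1 X62.569 Y41.353
G1 X74.782 Y48.823
M5
G0 X0.000 Y0.000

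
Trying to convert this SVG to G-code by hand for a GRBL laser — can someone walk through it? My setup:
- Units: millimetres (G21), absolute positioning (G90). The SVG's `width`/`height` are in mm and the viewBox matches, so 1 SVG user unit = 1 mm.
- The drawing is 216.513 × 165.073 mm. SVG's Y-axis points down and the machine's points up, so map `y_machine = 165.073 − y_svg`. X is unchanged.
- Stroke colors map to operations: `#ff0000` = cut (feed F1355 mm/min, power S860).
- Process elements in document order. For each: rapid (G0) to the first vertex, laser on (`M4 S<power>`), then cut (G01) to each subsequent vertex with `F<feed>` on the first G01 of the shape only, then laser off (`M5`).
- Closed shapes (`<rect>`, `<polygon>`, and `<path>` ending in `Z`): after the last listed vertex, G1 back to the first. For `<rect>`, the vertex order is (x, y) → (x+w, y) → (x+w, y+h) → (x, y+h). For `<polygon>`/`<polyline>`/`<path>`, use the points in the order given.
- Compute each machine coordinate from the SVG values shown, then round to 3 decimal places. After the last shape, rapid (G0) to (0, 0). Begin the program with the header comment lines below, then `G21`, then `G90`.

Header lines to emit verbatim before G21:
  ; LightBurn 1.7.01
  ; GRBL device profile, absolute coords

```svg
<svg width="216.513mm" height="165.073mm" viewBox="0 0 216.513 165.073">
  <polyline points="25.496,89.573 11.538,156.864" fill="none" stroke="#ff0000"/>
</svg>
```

Since the viewBox matches the mm dimensions, user units are millimetres directly. The only transform is the Y-flip y_m = 165.073 − y_svg.

Shape 1 is a line segment drawn with `<polyline>`. Its stroke #ff0000 means cut at S860, F1355. After flipping Y the toolpath is (25.496,75.500) → (11.538,8.209).

; LightBurn 1.7.01
; GRBL device profile, absolute coords
G21
G90
G0 X25.496 Y75.500
M4 S860
G01 X11.538 Y8.209 F1355
M5
G0 X0.000 Y0.000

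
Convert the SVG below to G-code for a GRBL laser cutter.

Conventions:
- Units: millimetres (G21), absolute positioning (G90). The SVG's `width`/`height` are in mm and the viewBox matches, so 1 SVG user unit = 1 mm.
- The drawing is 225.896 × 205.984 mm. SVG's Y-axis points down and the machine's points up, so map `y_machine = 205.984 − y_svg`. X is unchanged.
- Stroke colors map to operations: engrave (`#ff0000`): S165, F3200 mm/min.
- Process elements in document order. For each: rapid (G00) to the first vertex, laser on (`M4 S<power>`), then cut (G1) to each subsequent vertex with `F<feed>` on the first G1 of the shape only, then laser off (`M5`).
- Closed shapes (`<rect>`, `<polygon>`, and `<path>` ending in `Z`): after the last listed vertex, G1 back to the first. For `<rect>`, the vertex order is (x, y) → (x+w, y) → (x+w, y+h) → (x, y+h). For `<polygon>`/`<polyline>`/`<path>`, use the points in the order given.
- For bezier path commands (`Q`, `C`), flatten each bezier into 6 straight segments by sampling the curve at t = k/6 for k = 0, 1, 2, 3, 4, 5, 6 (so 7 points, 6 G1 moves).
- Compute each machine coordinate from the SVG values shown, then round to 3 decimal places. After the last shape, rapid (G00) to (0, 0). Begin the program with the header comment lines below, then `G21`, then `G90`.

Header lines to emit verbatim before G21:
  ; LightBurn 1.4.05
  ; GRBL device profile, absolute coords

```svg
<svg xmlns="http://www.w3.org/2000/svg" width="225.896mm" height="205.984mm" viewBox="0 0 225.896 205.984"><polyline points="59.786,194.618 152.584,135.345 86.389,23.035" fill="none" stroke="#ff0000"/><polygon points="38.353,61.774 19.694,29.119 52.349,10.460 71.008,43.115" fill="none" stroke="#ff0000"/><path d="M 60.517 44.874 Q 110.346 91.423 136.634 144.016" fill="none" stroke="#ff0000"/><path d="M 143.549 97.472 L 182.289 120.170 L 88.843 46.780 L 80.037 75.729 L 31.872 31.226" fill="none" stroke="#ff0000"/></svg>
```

1 u = 1 mm; y_m = 205.984 − y.

[1] `<polyline>` open polyline, #ff0000→engrave S165 F3200: (59.786,11.366) → (152.584,70.639) → (86.389,182.949)

[2] `<polygon>` regular polygon, #ff0000→engrave S165 F3200: (38.353,144.210) → (19.694,176.865) → (52.349,195.524) → (71.008,162.869) → (38.353,144.210) (closed)

[3] `<path>` quadratic bezier, #ff0000→engrave S165 F3200: (60.517,161.110) → (76.473,145.426) → (91.121,129.406) → (104.461,113.050) → (116.493,96.358) → (127.217,79.331) → (136.634,61.968)

[4] `<path>` open polyline, #ff0000→engrave S165 F3200: (143.549,108.512) → (182.289,85.814) → (88.843,159.204) → (80.037,130.255) → (31.872,174.758)

; LightBurn 1.4.05
; GRBL device profile, absolute coords
G21
G90
G00 X59.786 Y11.366
M4 S165
G1 X152.584 Y70.639 F3200
G1 X86.389 Y182.949
M5
G00 X38.353 Y144.210
M4 S165
G1 X19.694 Y176.865 F3200
G1 X52.349 Y195.524
G1 X71.008 Y162.869
G1 X38.353 Y144.210
M5
G00 X60.517 Y161.110
M4 S165
G1 X76.473 Y145.426 F3200
G1 X91.121 Y129.406
G1 X104.461 Y113.050
G1 X116.493 Y96.358
G1 X127.217 Y79.331
G1 X136.634 Y61.968
M5
G00 X143.549 Y108.512
M4 S165
G1 X182.289 Y85.814 F3200
G1 X88.843 Y159.204
G1 X80.037 Y130.255
G1 X31.872 Y174.758
M5
G00 X0.000 Y0.000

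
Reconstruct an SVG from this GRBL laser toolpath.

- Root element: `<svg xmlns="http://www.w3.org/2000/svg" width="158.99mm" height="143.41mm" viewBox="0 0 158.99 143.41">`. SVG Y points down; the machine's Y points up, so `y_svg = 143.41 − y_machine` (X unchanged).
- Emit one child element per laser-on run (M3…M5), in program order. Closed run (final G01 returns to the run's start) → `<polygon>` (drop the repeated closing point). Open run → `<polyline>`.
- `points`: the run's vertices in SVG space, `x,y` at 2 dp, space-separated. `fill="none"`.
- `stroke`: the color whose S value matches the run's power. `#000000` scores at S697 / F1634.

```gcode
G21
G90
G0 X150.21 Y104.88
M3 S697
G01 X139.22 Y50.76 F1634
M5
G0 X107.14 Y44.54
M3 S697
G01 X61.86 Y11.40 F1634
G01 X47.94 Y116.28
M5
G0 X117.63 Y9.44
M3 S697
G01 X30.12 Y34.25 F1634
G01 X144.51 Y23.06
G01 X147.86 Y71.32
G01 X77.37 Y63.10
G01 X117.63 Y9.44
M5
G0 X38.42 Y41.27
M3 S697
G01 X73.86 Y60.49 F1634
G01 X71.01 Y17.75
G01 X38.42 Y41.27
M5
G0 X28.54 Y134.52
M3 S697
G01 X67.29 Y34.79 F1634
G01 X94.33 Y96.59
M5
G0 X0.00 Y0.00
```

Each laser-on run becomes one SVG element. Flip Y back into SVG space with y_svg = 143.41 − y_machine. Every run uses S697, so all elements get stroke `#000000` (score).

Run 1: The run is open, so emit a `<polyline>` with points (Y-flipped): 150.21,38.53 139.22,92.65.

Run 2: The run is open, so emit a `<polyline>` with points (Y-flipped): 107.14,98.87 61.86,132.01 47.94,27.13.

Run 3: The run returns to its start, so emit a `<polygon>` with points (Y-flipped): 117.63,133.97 30.12,109.16 144.51,120.35 147.86,72.09 77.37,80.31.

Run 4: The run returns to its start, so emit a `<polygon>` with points (Y-flipped): 38.42,102.14 73.86,82.92 71.01,125.66.

Run 5: The run is open, so emit a `<polyline>` with points (Y-flipped): 28.54,8.89 67.29,108.62 94.33,46.82.

<svg xmlns="http://www.w3.org/2000/svg" width="158.99mm" height="143.41mm" viewBox="0 0 158.99 143.41">
  <polyline points="150.21,38.53 139.22,92.65" fill="none" stroke="#000000"/>
  <polyline points="107.14,98.87 61.86,132.01 47.94,27.13" fill="none" stroke="#000000"/>
  <polygon points="117.63,133.97 30.12,109.16 144.51,120.35 147.86,72.09 77.37,80.31" fill="none" stroke="#000000"/>
  <polygon points="38.42,102.14 73.86,82.92 71.01,125.66" fill="none" stroke="#000000"/>
  <polyline points="28.54,8.89 67.29,108.62 94.33,46.82" fill="none" stroke="#000000"/>
</svg>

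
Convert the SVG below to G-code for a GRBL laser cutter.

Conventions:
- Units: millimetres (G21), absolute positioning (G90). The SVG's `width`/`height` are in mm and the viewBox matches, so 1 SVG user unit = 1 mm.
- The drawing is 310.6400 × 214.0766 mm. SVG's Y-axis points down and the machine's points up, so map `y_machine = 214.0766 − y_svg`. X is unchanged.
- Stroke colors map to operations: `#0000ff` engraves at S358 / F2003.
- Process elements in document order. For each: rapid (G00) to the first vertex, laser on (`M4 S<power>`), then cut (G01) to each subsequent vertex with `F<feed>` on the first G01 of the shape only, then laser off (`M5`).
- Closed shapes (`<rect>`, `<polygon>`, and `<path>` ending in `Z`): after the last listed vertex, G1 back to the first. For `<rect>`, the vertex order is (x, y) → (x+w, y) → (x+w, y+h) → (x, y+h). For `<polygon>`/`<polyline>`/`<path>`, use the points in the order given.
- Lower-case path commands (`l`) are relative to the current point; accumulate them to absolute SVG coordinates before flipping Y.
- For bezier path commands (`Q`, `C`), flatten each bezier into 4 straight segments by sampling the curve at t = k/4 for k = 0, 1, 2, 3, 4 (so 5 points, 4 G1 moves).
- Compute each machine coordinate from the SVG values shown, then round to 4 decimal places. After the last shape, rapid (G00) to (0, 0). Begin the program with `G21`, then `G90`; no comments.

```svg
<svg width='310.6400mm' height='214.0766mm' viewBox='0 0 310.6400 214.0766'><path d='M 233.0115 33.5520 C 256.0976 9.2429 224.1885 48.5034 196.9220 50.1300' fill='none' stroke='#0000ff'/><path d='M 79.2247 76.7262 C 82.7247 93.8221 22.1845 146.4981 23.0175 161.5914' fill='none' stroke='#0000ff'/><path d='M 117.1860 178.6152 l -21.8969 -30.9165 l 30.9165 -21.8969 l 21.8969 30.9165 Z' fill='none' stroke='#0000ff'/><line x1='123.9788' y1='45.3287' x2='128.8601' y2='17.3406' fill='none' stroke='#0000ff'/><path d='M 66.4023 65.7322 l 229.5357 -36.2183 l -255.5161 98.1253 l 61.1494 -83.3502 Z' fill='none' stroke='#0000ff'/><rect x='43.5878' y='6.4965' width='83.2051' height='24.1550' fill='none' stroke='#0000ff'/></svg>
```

1 u = 1 mm; y_m = 214.0766 − y.

[1] `<path>` cubic bezier, #0000ff→engrave S358 F2003: (233.0115,180.5246) → (240.9463,188.4184) → (233.8490,181.9615) → (217.3105,170.6416) → (196.9220,163.9466)

[2] `<path>` cubic bezier, #0000ff→engrave S358 F2003: (79.2247,137.3504) → (71.8017,119.0004) → (52.1212,94.1668) → (31.9406,69.7088) → (23.0175,52.4852)

[3] `<path>` regular polygon, #0000ff→engrave S358 F2003: (117.1860,35.4614) → (95.2891,66.3779) → (126.2056,88.2748) → (148.1025,57.3583) → (117.1860,35.4614) (closed)

[4] `<line>` line segment, #0000ff→engrave S358 F2003: (123.9788,168.7479) → (128.8601,196.7360)

[5] `<path>` closed polygon, #0000ff→engrave S358 F2003: (66.4023,148.3444) → (295.9380,184.5627) → (40.4219,86.4374) → (101.5713,169.7876) → (66.4023,148.3444) (closed)

[6] `<rect>` rectangle, #0000ff→engrave S358 F2003: (43.5878,207.5801) → (126.7929,207.5801) → (126.7929,183.4251) → (43.5878,183.4251) → (43.5878,207.5801) (closed)

G21
G90
G00 X233.0115 Y180.5246
M4 S358
G01 X240.9463 Y188.4184 F2003
G01 X233.8490 Y181.9615
G01 X217.3105 Y170.6416
G01 X196.9220 Y163.9466
M5
G00 X79.2247 Y137.3504
M4 S358
G01 X71.8017 Y119.0004 F2003
G01 X52.1212 Y94.1668
G01 X31.9406 Y69.7088
G01 X23.0175 Y52.4852
M5
G00 X117.1860 Y35.4614
M4 S358
G01 X95.2891 Y66.3779 F2003
G01 X126.2056 Y88.2748
G01 X148.1025 Y57.3583
G01 X117.1860 Y35.4614
M5
G00 X123.9788 Y168.7479
M4 S358
G01 X128.8601 Y196.7360 F2003
M5
G00 X66.4023 Y148.3444
M4 S358
G01 X295.9380 Y184.5627 F2003
G01 X40.4219 Y86.4374
G01 X101.5713 Y169.7876
G01 X66.4023 Y148.3444
M5
G00 X43.5878 Y207.5801
M4 S358
G01 X126.7929 Y207.5801 F2003
G01 X126.7929 Y183.4251
G01 X43.5878 Y183.4251
G01 X43.5878 Y207.5801
M5
G00 X0.0000 Y0.0000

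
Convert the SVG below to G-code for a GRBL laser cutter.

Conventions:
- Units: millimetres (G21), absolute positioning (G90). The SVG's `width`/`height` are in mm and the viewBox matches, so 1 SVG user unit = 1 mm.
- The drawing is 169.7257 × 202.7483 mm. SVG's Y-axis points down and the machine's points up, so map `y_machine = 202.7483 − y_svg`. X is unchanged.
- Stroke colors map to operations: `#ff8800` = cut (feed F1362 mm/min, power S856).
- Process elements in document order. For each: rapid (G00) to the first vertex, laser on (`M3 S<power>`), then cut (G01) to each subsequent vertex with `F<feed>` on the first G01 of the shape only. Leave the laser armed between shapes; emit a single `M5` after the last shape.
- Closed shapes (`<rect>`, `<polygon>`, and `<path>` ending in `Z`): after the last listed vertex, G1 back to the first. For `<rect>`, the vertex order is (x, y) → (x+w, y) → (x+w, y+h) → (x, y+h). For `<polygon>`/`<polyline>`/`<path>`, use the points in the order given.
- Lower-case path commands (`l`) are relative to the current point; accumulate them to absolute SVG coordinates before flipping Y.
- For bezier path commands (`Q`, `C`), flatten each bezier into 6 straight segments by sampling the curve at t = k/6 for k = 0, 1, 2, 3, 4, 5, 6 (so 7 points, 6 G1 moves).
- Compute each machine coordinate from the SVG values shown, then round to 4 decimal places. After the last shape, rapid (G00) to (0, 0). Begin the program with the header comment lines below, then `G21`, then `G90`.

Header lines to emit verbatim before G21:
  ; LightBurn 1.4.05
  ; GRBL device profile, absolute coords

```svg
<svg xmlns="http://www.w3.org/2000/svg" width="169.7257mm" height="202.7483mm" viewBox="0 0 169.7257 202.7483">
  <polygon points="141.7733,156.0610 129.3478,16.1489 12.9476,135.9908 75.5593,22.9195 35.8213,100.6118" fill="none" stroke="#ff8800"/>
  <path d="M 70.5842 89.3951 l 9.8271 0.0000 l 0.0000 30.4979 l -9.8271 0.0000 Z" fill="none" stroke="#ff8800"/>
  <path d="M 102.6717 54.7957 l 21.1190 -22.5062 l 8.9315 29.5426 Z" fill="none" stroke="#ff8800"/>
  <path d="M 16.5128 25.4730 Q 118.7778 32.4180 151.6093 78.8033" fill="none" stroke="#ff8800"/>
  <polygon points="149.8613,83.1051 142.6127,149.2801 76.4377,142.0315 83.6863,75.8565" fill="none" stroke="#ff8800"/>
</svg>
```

; LightBurn 1.4.05
; GRBL device profile, absolute coords
G21
G90
G00 X141.7733 Y46.6873
M3 S856
G01 X129.3478 Y186.5994 F1362
G01 X12.9476 Y66.7575
G01 X75.5593 Y179.8288
G01 X35.8213 Y102.1365
G01 X141.7733 Y46.6873
G00 X70.5842 Y113.3532
M3 S856
G01 X80.4113 Y113.3532 F1362
G01 X80.4113 Y82.8553
G01 X70.5842 Y82.8553
G01 X70.5842 Y113.3532
G00 X102.6717 Y147.9526
M3 S856
G01 X123.7907 Y170.4588 F1362
G01 X132.7222 Y140.9162
G01 X102.6717 Y147.9526
G00 X16.5128 Y177.2753
M3 S856
G01 X48.6724 Y173.8647 F1362
G01 X76.9746 Y168.2630
G01 X101.4194 Y160.4702
G01 X122.0068 Y150.4863
G01 X138.7368 Y138.3112
G01 X151.6093 Y123.9450
G00 X149.8613 Y119.6432
M3 S856
G01 X142.6127 Y53.4682 F1362
G01 X76.4377 Y60.7168
G01 X83.6863 Y126.8918
G01 X149.8613 Y119.6432
M5
G00 X0.0000 Y0.0000

1 u = 1 mm; y_m = 202.7483 − y.

[1] `<polygon>` closed polygon, #ff8800→cut S856 F1362: (141.7733,46.6873) → (129.3478,186.5994) → (12.9476,66.7575) → (75.5593,179.8288) → (35.8213,102.1365) → (141.7733,46.6873) (closed)

[2] `<path>` rectangle, #ff8800→cut S856 F1362: (70.5842,113.3532) → (80.4113,113.3532) → (80.4113,82.8553) → (70.5842,82.8553) → (70.5842,113.3532) (closed)

[3] `<path>` regular polygon, #ff8800→cut S856 F1362: (102.6717,147.9526) → (123.7907,170.4588) → (132.7222,140.9162) → (102.6717,147.9526) (closed)

[4] `<path>` quadratic bezier, #ff8800→cut S856 F1362: (16.5128,177.2753) → (48.6724,173.8647) → (76.9746,168.2630) → (101.4194,160.4702) → (122.0068,150.4863) → (138.7368,138.3112) → (151.6093,123.9450)

[5] `<polygon>` regular polygon, #ff8800→cut S856 F1362: (149.8613,119.6432) → (142.6127,53.4682) → (76.4377,60.7168) → (83.6863,126.8918) → (149.8613,119.6432) (closed)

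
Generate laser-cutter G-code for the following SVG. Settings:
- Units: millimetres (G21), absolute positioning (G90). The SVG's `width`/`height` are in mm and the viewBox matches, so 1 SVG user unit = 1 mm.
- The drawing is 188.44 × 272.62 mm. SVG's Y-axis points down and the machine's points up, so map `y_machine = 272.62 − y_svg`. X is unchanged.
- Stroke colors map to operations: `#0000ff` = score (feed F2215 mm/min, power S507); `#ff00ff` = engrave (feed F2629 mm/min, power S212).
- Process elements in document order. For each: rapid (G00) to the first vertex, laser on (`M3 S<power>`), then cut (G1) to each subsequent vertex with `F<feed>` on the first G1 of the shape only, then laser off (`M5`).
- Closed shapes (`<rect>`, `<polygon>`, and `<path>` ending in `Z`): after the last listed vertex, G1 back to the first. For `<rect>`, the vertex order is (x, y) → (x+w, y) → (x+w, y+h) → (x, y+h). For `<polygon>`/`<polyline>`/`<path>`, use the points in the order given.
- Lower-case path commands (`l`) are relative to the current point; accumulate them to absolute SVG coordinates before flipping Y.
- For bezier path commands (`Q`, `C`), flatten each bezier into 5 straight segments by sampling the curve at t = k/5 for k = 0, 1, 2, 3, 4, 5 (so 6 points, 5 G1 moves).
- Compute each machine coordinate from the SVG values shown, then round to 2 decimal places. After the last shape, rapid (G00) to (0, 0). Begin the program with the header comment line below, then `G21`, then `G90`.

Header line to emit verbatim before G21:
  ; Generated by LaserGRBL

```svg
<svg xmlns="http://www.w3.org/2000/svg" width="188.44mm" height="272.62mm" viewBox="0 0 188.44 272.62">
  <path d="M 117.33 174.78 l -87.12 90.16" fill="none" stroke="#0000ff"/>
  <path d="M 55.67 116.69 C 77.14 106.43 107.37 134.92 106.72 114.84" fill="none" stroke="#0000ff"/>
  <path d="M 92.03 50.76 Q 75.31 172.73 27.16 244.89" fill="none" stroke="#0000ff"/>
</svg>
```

; Generated by LaserGRBL
G21
G90
G00 X117.33 Y97.84
M3 S507
G1 X30.21 Y7.68 F2215
M5
G00 X55.67 Y155.93
M3 S507
G1 X69.29 Y158.13 F2215
G1 X83.10 Y155.23
G1 X95.21 Y151.41
G1 X103.72 Y150.86
G1 X106.72 Y157.78
M5
G00 X92.03 Y221.86
M3 S507
G1 X84.08 Y175.06 F2215
G1 X73.63 Y132.25
G1 X60.65 Y93.43
G1 X45.16 Y58.59
G1 X27.16 Y27.73
M5
G00 X0.00 Y0.00

1 u = 1 mm; y_m = 272.62 − y.

[1] `<path>` line segment, #0000ff→score S507 F2215: (117.33,97.84) → (30.21,7.68)

[2] `<path>` cubic bezier, #0000ff→score S507 F2215: (55.67,155.93) → (69.29,158.13) → (83.10,155.23) → (95.21,151.41) → (103.72,150.86) → (106.72,157.78)

[3] `<path>` quadratic bezier, #0000ff→score S507 F2215: (92.03,221.86) → (84.08,175.06) → (73.63,132.25) → (60.65,93.43) → (45.16,58.59) → (27.16,27.73)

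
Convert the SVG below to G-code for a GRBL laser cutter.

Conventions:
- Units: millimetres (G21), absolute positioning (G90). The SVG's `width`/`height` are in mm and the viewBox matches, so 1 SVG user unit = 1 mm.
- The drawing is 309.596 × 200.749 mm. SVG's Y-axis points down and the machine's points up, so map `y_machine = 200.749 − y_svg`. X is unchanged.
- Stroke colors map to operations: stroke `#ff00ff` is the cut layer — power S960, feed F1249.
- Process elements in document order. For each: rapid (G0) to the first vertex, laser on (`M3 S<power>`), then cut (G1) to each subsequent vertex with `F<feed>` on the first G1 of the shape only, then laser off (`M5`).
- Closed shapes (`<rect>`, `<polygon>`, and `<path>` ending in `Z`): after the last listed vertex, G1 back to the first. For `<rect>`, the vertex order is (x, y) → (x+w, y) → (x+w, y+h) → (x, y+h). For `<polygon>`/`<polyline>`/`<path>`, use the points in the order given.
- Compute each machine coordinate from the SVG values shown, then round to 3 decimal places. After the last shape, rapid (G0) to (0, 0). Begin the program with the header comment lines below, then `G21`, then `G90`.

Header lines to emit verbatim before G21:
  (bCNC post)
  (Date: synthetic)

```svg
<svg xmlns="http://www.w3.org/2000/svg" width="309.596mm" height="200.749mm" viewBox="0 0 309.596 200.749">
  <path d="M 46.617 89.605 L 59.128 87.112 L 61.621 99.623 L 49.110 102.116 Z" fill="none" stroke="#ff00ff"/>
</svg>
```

1 u = 1 mm; y_m = 200.749 − y.

[1] `<path>` regular polygon, #ff00ff→cut S960 F1249: (46.617,111.144) → (59.128,113.637) → (61.621,101.126) → (49.110,98.633) → (46.617,111.144) (closed)

(bCNC post)
(Date: synthetic)
G21
G90
G0 X46.617 Y111.144
M3 S960
G1 X59.128 Y113.637 F1249
G1 X61.621 Y101.126
G1 X49.110 Y98.633
G1 X46.617 Y111.144
M5
G0 X0.000 Y0.000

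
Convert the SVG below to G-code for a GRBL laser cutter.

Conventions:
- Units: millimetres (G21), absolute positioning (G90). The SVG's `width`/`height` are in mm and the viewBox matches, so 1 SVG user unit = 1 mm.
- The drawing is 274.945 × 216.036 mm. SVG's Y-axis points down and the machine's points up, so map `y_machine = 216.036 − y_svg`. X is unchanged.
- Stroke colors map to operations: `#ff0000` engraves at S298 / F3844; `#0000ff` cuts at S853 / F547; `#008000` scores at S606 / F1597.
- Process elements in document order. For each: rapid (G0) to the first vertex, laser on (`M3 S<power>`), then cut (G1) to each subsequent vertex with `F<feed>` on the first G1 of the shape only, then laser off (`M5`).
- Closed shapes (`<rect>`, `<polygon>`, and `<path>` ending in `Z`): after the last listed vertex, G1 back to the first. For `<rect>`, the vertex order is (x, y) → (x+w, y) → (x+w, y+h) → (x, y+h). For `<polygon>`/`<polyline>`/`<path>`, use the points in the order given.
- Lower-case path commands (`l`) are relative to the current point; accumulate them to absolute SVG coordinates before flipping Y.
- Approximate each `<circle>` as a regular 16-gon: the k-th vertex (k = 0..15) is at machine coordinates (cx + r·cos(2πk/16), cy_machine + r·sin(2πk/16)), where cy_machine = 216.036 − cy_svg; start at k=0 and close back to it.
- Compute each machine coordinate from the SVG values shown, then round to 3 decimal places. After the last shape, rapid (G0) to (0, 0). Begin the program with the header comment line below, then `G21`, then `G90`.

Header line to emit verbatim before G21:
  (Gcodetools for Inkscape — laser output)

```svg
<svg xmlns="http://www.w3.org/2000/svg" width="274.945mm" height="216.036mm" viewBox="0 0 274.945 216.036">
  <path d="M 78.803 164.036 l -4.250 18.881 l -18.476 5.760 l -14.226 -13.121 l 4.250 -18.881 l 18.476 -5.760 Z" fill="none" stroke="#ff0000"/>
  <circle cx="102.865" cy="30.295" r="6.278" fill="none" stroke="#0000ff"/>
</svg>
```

(Gcodetools for Inkscape — laser output)
G21
G90
G0 X78.803 Y52.000
M3 S298
G1 X74.553 Y33.119 F3844
G1 X56.077 Y27.359
G1 X41.851 Y40.480
G1 X46.101 Y59.361
G1 X64.577 Y65.121
G1 X78.803 Y52.000
M5
G0 X109.143 Y185.741
M3 S853
G1 X108.665 Y188.143 F547
G1 X107.304 Y190.180
G1 X105.267 Y191.541
G1 X102.865 Y192.019
G1 X100.463 Y191.541
G1 X98.426 Y190.180
G1 X97.065 Y188.143
G1 X96.587 Y185.741
G1 X97.065 Y183.339
G1 X98.426 Y181.302
G1 X100.463 Y179.941
G1 X102.865 Y179.463
G1 X105.267 Y179.941
G1 X107.304 Y181.302
G1 X108.665 Y183.339
G1 X109.143 Y185.741
M5
G0 X0.000 Y0.000

1 u = 1 mm; y_m = 216.036 − y.

[1] `<path>` regular polygon, #ff0000→engrave S298 F3844: (78.803,52.000) → (74.553,33.119) → (56.077,27.359) → (41.851,40.480) → (46.101,59.361) → (64.577,65.121) → (78.803,52.000) (closed)

[2] `<circle>` circle, #0000ff→cut S853 F547: (109.143,185.741) → (108.665,188.143) → (107.304,190.180) → (105.267,191.541) → (102.865,192.019) → (100.463,191.541) → (98.426,190.180) → (97.065,188.143) → (96.587,185.741) → (97.065,183.339) → (98.426,181.302) → (100.463,179.941) → (102.865,179.463) → (105.267,179.941) → (107.304,181.302) → (108.665,183.339) → (109.143,185.741) (closed)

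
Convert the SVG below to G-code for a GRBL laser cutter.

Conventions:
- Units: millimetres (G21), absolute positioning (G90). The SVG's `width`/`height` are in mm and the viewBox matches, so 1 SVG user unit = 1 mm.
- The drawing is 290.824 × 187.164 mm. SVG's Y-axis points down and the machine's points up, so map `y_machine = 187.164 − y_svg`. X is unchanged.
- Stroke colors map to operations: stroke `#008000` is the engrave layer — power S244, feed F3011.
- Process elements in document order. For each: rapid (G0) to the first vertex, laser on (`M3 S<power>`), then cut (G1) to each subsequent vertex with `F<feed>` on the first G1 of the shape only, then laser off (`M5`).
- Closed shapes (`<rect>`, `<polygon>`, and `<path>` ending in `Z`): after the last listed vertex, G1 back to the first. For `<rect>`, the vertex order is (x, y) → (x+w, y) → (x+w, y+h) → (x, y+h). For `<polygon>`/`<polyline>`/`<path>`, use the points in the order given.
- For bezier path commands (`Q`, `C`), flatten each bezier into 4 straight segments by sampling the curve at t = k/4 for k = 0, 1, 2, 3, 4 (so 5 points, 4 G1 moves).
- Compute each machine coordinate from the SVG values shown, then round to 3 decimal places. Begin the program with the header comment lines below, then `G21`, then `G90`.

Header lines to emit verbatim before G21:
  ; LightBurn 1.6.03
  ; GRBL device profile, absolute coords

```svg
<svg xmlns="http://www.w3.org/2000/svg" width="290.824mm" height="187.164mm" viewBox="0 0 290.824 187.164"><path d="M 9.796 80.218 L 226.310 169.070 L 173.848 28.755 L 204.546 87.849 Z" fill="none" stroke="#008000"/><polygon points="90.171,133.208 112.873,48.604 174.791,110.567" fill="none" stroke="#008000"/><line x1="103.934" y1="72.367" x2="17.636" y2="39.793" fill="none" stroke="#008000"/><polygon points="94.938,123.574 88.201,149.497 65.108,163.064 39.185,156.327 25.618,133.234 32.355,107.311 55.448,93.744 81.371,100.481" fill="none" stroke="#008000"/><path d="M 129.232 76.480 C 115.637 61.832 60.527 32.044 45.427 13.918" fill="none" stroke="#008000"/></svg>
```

1 u = 1 mm; y_m = 187.164 − y.

[1] `<path>` closed polygon, #008000→engrave S244 F3011: (9.796,106.946) → (226.310,18.094) → (173.848,158.409) → (204.546,99.315) → (9.796,106.946) (closed)

[2] `<polygon>` regular polygon, #008000→engrave S244 F3011: (90.171,53.956) → (112.873,138.560) → (174.791,76.597) → (90.171,53.956) (closed)

[3] `<line>` line segment, #008000→engrave S244 F3011: (103.934,114.797) → (17.636,147.371)

[4] `<polygon>` regular polygon, #008000→engrave S244 F3011: (94.938,63.590) → (88.201,37.667) → (65.108,24.100) → (39.185,30.837) → (25.618,53.930) → (32.355,79.853) → (55.448,93.420) → (81.371,86.683) → (94.938,63.590) (closed)

[5] `<path>` cubic bezier, #008000→engrave S244 F3011: (129.232,110.684) → (112.526,124.090) → (87.894,140.661) → (62.980,157.884) → (45.427,173.246)

; LightBurn 1.6.03
; GRBL device profile, absolute coords
G21
G90
G0 X9.796 Y106.946
M3 S244
G1 X226.310 Y18.094 F3011
G1 X173.848 Y158.409
G1 X204.546 Y99.315
G1 X9.796 Y106.946
M5
G0 X90.171 Y53.956
M3 S244
G1 X112.873 Y138.560 F3011
G1 X174.791 Y76.597
G1 X90.171 Y53.956
M5
G0 X103.934 Y114.797
M3 S244
G1 X17.636 Y147.371 F3011
M5
G0 X94.938 Y63.590
M3 S244
G1 X88.201 Y37.667 F3011
G1 X65.108 Y24.100
G1 X39.185 Y30.837
G1 X25.618 Y53.930
G1 X32.355 Y79.853
G1 X55.448 Y93.420
G1 X81.371 Y86.683
G1 X94.938 Y63.590
M5
G0 X129.232 Y110.684
M3 S244
G1 X112.526 Y124.090 F3011
G1 X87.894 Y140.661
G1 X62.980 Y157.884
G1 X45.427 Y173.246
M5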